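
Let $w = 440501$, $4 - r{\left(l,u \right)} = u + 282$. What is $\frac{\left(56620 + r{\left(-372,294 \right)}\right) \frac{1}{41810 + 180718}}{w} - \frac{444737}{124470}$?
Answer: $- \frac{454112569453631}{127093991651460} \approx -3.573$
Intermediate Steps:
$r{\left(l,u \right)} = -278 - u$ ($r{\left(l,u \right)} = 4 - \left(u + 282\right) = 4 - \left(282 + u\right) = -278 - u$)
$\frac{\left(56620 + r{\left(-372,294 \right)}\right) \frac{1}{41810 + 180718}}{w} - \frac{444737}{124470} = \frac{\left(56620 - 572\right) \frac{1}{41810 + 180718}}{440501} - \frac{444737}{124470} = \frac{56620 - 572}{222528} \cdot \frac{1}{440501} - \frac{444737}{124470} = \left(56620 - 572\right) \frac{1}{222528} \cdot \frac{1}{440501} - \frac{444737}{124470} = 56048 \cdot \frac{1}{222528} \cdot \frac{1}{440501} - \frac{444737}{124470} = \frac{3503}{13908} \cdot \frac{1}{440501} - \frac{444737}{124470} = \frac{3503}{6126487908} - \frac{444737}{124470} = - \frac{454112569453631}{127093991651460}$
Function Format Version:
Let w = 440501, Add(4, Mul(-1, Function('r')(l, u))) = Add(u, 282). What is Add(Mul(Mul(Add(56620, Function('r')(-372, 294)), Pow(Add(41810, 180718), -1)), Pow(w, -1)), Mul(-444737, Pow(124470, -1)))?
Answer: Rational(-454112569453631, 127093991651460) ≈ -3.5730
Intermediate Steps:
Function('r')(l, u) = Add(-278, Mul(-1, u)) (Function('r')(l, u) = Add(4, Mul(-1, Add(u, 282))) = Add(4, Mul(-1, Add(282, u))) = Add(4, Add(-282, Mul(-1, u))) = Add(-278, Mul(-1, u)))
Add(Mul(Mul(Add(56620, Function('r')(-372, 294)), Pow(Add(41810, 180718), -1)), Pow(w, -1)), Mul(-444737, Pow(124470, -1))) = Add(Mul(Mul(Add(56620, Add(-278, Mul(-1, 294))), Pow(Add(41810, 180718), -1)), Pow(440501, -1)), Mul(-444737, Pow(124470, -1))) = Add(Mul(Mul(Add(56620, Add(-278, -294)), Pow(222528, -1)), Rational(1, 440501)), Mul(-444737, Rational(1, 124470))) = Add(Mul(Mul(Add(56620, -572), Rational(1, 222528)), Rational(1, 440501)), Rational(-444737, 124470)) = Add(Mul(Mul(56048, Rational(1, 222528)), Rational(1, 440501)), Rational(-444737, 124470)) = Add(Mul(Rational(3503, 13908), Rational(1, 440501)), Rational(-444737, 124470)) = Add(Rational(3503, 6126487908), Rational(-444737, 124470)) = Rational(-454112569453631, 127093991651460)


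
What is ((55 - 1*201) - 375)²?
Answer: 271441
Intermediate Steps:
((55 - 1*201) - 375)² = ((55 - 201) - 375)² = (-146 - 375)² = (-521)² = 271441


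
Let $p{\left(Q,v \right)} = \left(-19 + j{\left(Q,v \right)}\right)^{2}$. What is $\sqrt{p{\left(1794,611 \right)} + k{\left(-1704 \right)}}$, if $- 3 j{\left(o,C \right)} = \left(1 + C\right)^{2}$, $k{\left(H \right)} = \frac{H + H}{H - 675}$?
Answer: $\frac{\sqrt{9804867520360809}}{793} \approx 1.2487 \cdot 10^{5}$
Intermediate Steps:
$k{\left(H \right)} = \frac{2 H}{-675 + H}$
$j{\left(o,C \right)} = - \frac{\left(1 + C\right)^{2}}{3}$
$p{\left(Q,v \right)} = \left(-19 - \frac{\left(1 + v\right)^{2}}{3}\right)^{2}$
$\sqrt{p{\left(1794,611 \right)} + k{\left(-1704 \right)}} = \sqrt{\frac{\left(57 + \left(1 + 611\right)^{2}\right)^{2}}{9} + 2 \left(-1704\right) \frac{1}{-675 - 1704}} = \sqrt{\frac{\left(57 + 612^{2}\right)^{2}}{9} + 2 \left(-1704\right) \frac{1}{-2379}} = \sqrt{\frac{\left(57 + 374544\right)^{2}}{9} + 2 \left(-1704\right) \left(- \frac{1}{2379}\right)} = \sqrt{\frac{374601^{2}}{9} + \frac{1136}{793}} = \sqrt{\frac{1}{9} \cdot 140325909201 + \frac{1136}{793}} = \sqrt{15591767689 + \frac{1136}{793}} = \sqrt{\frac{12364271778513}{793}} = \frac{\sqrt{9804867520360809}}{793}$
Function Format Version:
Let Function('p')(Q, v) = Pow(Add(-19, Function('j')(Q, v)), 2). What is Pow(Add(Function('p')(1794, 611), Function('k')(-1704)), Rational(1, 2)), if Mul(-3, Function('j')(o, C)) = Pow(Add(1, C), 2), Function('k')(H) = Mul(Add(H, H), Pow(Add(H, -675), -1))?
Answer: Mul(Rational(1, 793), Pow(9804867520360809, Rational(1, 2))) ≈ 1.2487e+5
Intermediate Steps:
Function('k')(H) = Mul(2, H, Pow(Add(-675, H), -1)) (Function('k')(H) = Mul(Mul(2, H), Pow(Add(-675, H), -1)) = Mul(2, H, Pow(Add(-675, H), -1)))
Function('j')(o, C) = Mul(Rational(-1, 3), Pow(Add(1, C), 2))
Function('p')(Q, v) = Pow(Add(-19, Mul(Rational(-1, 3), Pow(Add(1, v), 2))), 2)
Pow(Add(Function('p')(1794, 611), Function('k')(-1704)), Rational(1, 2)) = Pow(Add(Mul(Rational(1, 9), Pow(Add(57, Pow(Add(1, 611), 2)), 2)), Mul(2, -1704, Pow(Add(-675, -1704), -1))), Rational(1, 2)) = Pow(Add(Mul(Rational(1, 9), Pow(Add(57, Pow(612, 2)), 2)), Mul(2, -1704, Pow(-2379, -1))), Rational(1, 2)) = Pow(Add(Mul(Rational(1, 9), Pow(Add(57, 374544), 2)), Mul(2, -1704, Rational(-1, 2379))), Rational(1, 2)) = Pow(Add(Mul(Rational(1, 9), Pow(374601, 2)), Rational(1136, 793)), Rational(1, 2)) = Pow(Add(Mul(Rational(1, 9), 140325909201), Rational(1136, 793)), Rational(1, 2)) = Pow(Add(15591767689, Rational(1136, 793)), Rational(1, 2)) = Pow(Rational(12364271778513, 793), Rational(1, 2)) = Mul(Rational(1, 793), Pow(9804867520360809, Rational(1, 2)))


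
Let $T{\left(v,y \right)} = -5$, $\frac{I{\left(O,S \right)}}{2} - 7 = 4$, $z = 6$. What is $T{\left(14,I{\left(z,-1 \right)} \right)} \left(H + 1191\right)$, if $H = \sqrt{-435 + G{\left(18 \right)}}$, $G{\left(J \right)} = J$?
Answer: $-5955 - 5 i \sqrt{417} \approx -5955.0 - 102.1 i$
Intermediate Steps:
$I{\left(O,S \right)} = 22$ ($I{\left(O,S \right)} = 14 + 2 \cdot 4 = 14 + 8 = 22$)
$H = i \sqrt{417}$ ($H = \sqrt{-435 + 18} = \sqrt{-417} = i \sqrt{417} \approx 20.421 i$)
$T{\left(14,I{\left(z,-1 \right)} \right)} \left(H + 1191\right) = - 5 \left(i \sqrt{417} + 1191\right) = - 5 \left(1191 + i \sqrt{417}\right) = -5955 - 5 i \sqrt{417}$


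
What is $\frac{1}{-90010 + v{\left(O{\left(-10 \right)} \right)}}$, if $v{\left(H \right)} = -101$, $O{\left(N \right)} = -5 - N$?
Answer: $- \frac{1}{90111} \approx -1.1097 \cdot 10^{-5}$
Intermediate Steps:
$\frac{1}{-90010 + v{\left(O{\left(-10 \right)} \right)}} = \frac{1}{-90010 - 101} = \frac{1}{-90111} = - \frac{1}{90111}$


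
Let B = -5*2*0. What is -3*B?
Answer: 0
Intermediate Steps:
B = 0 (B = -10*0 = 0)
-3*B = -3*0 = 0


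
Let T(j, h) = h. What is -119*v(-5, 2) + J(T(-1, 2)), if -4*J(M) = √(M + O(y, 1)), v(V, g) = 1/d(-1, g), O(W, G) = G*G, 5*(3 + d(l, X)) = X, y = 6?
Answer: 595/13 - √3/4 ≈ 45.336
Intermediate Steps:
d(l, X) = -3 + X/5
O(W, G) = G²
v(V, g) = 1/(-3 + g/5)
J(M) = -√(1 + M)/4 (J(M) = -√(M + 1²)/4 = -√(M + 1)/4 = -√(1 + M)/4)
-119*v(-5, 2) + J(T(-1, 2)) = -595/(-15 + 2) - √(1 + 2)/4 = -595/(-13) - √3/4 = -595*(-1)/13 - √3/4 = -119*(-5/13) - √3/4 = 595/13 - √3/4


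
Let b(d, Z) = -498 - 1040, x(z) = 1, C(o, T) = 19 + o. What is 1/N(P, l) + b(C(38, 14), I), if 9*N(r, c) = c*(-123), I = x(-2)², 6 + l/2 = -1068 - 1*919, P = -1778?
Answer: -251349185/163426 ≈ -1538.0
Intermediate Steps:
l = -3986 (l = -12 + 2*(-1068 - 1*919) = -12 + 2*(-1068 - 919) = -12 + 2*(-1987) = -12 - 3974 = -3986)
I = 1 (I = 1² = 1)
b(d, Z) = -1538
N(r, c) = -41*c/3 (N(r, c) = (c*(-123))/9 = (-123*c)/9 = -41*c/3)
1/N(P, l) + b(C(38, 14), I) = 1/(-41/3*(-3986)) - 1538 = 1/(163426/3) - 1538 = 3/163426 - 1538 = -251349185/163426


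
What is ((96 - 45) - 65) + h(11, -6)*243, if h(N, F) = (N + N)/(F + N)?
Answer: 5276/5 ≈ 1055.2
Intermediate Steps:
h(N, F) = 2*N/(F + N) (h(N, F) = (2*N)/(F + N) = 2*N/(F + N))
((96 - 45) - 65) + h(11, -6)*243 = ((96 - 45) - 65) + (2*11/(-6 + 11))*243 = (51 - 65) + (2*11/5)*243 = -14 + (2*11*(⅕))*243 = -14 + (22/5)*243 = -14 + 5346/5 = 5276/5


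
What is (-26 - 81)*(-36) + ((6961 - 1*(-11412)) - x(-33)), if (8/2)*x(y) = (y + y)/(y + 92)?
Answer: 2622583/118 ≈ 22225.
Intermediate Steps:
x(y) = y/(2*(92 + y)) (x(y) = ((y + y)/(y + 92))/4 = ((2*y)/(92 + y))/4 = (2*y/(92 + y))/4 = y/(2*(92 + y)))
(-26 - 81)*(-36) + ((6961 - 1*(-11412)) - x(-33)) = (-26 - 81)*(-36) + ((6961 - 1*(-11412)) - (-33)/(2*(92 - 33))) = -107*(-36) + ((6961 + 11412) - (-33)/(2*59)) = 3852 + (18373 - (-33)/(2*59)) = 3852 + (18373 - 1*(-33/118)) = 3852 + (18373 + 33/118) = 3852 + 2168047/118 = 2622583/118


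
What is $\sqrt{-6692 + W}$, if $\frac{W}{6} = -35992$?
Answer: $2 i \sqrt{55661} \approx 471.85 i$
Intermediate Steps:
$W = -215952$ ($W = 6 \left(-35992\right) = -215952$)
$\sqrt{-6692 + W} = \sqrt{-6692 - 215952} = \sqrt{-222644} = 2 i \sqrt{55661}$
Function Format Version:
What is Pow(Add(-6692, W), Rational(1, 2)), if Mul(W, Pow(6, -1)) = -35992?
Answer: Mul(2, I, Pow(55661, Rational(1, 2))) ≈ Mul(471.85, I)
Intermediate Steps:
W = -215952 (W = Mul(6, -35992) = -215952)
Pow(Add(-6692, W), Rational(1, 2)) = Pow(Add(-6692, -215952), Rational(1, 2)) = Pow(-222644, Rational(1, 2)) = Mul(2, I, Pow(55661, Rational(1, 2)))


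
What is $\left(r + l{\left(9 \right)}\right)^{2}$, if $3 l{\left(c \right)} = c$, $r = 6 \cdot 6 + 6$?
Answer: $2025$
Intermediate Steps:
$r = 42$ ($r = 36 + 6 = 42$)
$l{\left(c \right)} = \frac{c}{3}$
$\left(r + l{\left(9 \right)}\right)^{2} = \left(42 + \frac{1}{3} \cdot 9\right)^{2} = \left(42 + 3\right)^{2} = 45^{2} = 2025$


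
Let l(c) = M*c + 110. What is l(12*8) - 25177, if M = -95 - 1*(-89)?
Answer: -25643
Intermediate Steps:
M = -6 (M = -95 + 89 = -6)
l(c) = 110 - 6*c (l(c) = -6*c + 110 = 110 - 6*c)
l(12*8) - 25177 = (110 - 72*8) - 25177 = (110 - 6*96) - 25177 = (110 - 576) - 25177 = -466 - 25177 = -25643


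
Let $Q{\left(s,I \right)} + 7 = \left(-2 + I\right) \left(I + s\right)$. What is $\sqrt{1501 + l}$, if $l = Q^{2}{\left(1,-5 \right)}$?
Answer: $\sqrt{1942} \approx 44.068$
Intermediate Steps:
$Q{\left(s,I \right)} = -7 + \left(-2 + I\right) \left(I + s\right)$
$l = 441$ ($l = \left(-7 + \left(-5\right)^{2} - -10 - 2 - 5\right)^{2} = \left(-7 + 25 + 10 - 2 - 5\right)^{2} = 21^{2} = 441$)
$\sqrt{1501 + l} = \sqrt{1501 + 441} = \sqrt{1942}$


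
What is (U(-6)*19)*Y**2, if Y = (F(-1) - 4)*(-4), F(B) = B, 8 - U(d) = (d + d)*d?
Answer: -486400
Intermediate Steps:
U(d) = 8 - 2*d**2 (U(d) = 8 - (d + d)*d = 8 - 2*d*d = 8 - 2*d**2)
Y = 20 (Y = (-1 - 4)*(-4) = -5*(-4) = 20)
(U(-6)*19)*Y**2 = ((8 - 2*(-6)**2)*19)*20**2 = ((8 - 2*36)*19)*400 = ((8 - 72)*19)*400 = -64*19*400 = -1216*400 = -486400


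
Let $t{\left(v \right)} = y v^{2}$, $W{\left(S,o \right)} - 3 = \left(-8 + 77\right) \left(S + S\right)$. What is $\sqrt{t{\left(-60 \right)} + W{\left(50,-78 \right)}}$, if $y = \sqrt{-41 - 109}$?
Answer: $3 \sqrt{767 + 2000 i \sqrt{6}} \approx 160.52 + 137.34 i$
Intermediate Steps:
$y = 5 i \sqrt{6}$ ($y = \sqrt{-150} = 5 i \sqrt{6} \approx 12.247 i$)
$W{\left(S,o \right)} = 3 + 138 S$ ($W{\left(S,o \right)} = 3 + \left(-8 + 77\right) \left(S + S\right) = 3 + 69 \cdot 2 S = 3 + 138 S$)
$t{\left(v \right)} = 5 i \sqrt{6} v^{2}$
$\sqrt{t{\left(-60 \right)} + W{\left(50,-78 \right)}} = \sqrt{5 i \sqrt{6} \left(-60\right)^{2} + \left(3 + 138 \cdot 50\right)} = \sqrt{5 i \sqrt{6} \cdot 3600 + \left(3 + 6900\right)} = \sqrt{18000 i \sqrt{6} + 6903} = \sqrt{6903 + 18000 i \sqrt{6}}$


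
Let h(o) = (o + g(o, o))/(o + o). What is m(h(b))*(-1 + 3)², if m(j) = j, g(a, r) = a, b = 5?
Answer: 4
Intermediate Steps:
h(o) = 1 (h(o) = (o + o)/(o + o) = (2*o)/((2*o)) = (2*o)*(1/(2*o)) = 1)
m(h(b))*(-1 + 3)² = 1*(-1 + 3)² = 1*2² = 1*4 = 4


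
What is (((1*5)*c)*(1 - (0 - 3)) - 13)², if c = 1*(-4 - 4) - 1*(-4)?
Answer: 8649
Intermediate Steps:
c = -4 (c = 1*(-8) + 4 = -8 + 4 = -4)
(((1*5)*c)*(1 - (0 - 3)) - 13)² = (((1*5)*(-4))*(1 - (0 - 3)) - 13)² = ((5*(-4))*(1 - 1*(-3)) - 13)² = (-20*(1 + 3) - 13)² = (-20*4 - 13)² = (-80 - 13)² = (-93)² = 8649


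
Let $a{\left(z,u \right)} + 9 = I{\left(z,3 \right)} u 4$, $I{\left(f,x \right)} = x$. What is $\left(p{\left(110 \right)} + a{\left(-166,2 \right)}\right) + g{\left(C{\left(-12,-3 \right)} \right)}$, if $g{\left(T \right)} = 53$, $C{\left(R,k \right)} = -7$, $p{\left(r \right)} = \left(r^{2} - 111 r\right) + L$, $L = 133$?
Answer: $91$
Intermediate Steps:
$p{\left(r \right)} = 133 + r^{2} - 111 r$ ($p{\left(r \right)} = \left(r^{2} - 111 r\right) + 133 = 133 + r^{2} - 111 r$)
$a{\left(z,u \right)} = -9 + 12 u$ ($a{\left(z,u \right)} = -9 + 3 u 4 = -9 + 12 u$)
$\left(p{\left(110 \right)} + a{\left(-166,2 \right)}\right) + g{\left(C{\left(-12,-3 \right)} \right)} = \left(\left(133 + 110^{2} - 12210\right) + \left(-9 + 12 \cdot 2\right)\right) + 53 = \left(\left(133 + 12100 - 12210\right) + \left(-9 + 24\right)\right) + 53 = \left(23 + 15\right) + 53 = 38 + 53 = 91$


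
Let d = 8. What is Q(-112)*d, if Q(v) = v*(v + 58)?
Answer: 48384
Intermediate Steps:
Q(v) = v*(58 + v)
Q(-112)*d = -112*(58 - 112)*8 = -112*(-54)*8 = 6048*8 = 48384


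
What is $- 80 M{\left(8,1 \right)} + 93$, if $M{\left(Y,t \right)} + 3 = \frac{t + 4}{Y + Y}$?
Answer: $308$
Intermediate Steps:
$M{\left(Y,t \right)} = -3 + \frac{4 + t}{2 Y}$ ($M{\left(Y,t \right)} = -3 + \frac{t + 4}{Y + Y} = -3 + \frac{4 + t}{2 Y}$)
$- 80 M{\left(8,1 \right)} + 93 = - 80 \frac{4 + 1 - 48}{2 \cdot 8} + 93 = - 80 \cdot \frac{1}{2} \cdot \frac{1}{8} \left(4 + 1 - 48\right) + 93 = - 80 \cdot \frac{1}{2} \cdot \frac{1}{8} \left(-43\right) + 93 = \left(-80\right) \left(- \frac{43}{16}\right) + 93 = 215 + 93 = 308$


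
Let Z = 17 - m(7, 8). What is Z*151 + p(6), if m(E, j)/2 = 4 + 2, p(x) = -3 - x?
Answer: 746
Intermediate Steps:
m(E, j) = 12 (m(E, j) = 2*(4 + 2) = 2*6 = 12)
Z = 5 (Z = 17 - 1*12 = 17 - 12 = 5)
Z*151 + p(6) = 5*151 + (-3 - 1*6) = 755 + (-3 - 6) = 755 - 9 = 746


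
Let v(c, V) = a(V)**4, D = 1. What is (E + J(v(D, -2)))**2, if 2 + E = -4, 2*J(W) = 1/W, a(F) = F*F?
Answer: 9431041/262144 ≈ 35.977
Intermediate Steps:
a(F) = F**2
v(c, V) = V**8 (v(c, V) = (V**2)**4 = V**8)
J(W) = 1/(2*W)
E = -6 (E = -2 - 4 = -6)
(E + J(v(D, -2)))**2 = (-6 + 1/(2*((-2)**8)))**2 = (-6 + (1/2)/256)**2 = (-6 + (1/2)*(1/256))**2 = (-6 + 1/512)**2 = (-3071/512)**2 = 9431041/262144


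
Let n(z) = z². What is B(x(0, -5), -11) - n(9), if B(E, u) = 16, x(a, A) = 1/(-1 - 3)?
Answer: -65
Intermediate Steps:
x(a, A) = -¼ (x(a, A) = 1/(-4) = -¼)
B(x(0, -5), -11) - n(9) = 16 - 1*9² = 16 - 1*81 = 16 - 81 = -65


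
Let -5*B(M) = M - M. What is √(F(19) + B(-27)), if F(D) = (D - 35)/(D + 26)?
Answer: 4*I*√5/15 ≈ 0.59628*I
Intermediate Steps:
B(M) = 0 (B(M) = -(M - M)/5 = -⅕*0 = 0)
F(D) = (-35 + D)/(26 + D)
√(F(19) + B(-27)) = √((-35 + 19)/(26 + 19) + 0) = √(-16/45 + 0) = √(-16/45) = 4*I*√5/15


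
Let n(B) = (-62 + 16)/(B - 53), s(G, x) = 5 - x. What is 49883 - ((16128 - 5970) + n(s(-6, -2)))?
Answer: 39724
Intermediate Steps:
n(B) = -46/(-53 + B)
49883 - ((16128 - 5970) + n(s(-6, -2))) = 49883 - ((16128 - 5970) - 46/(-53 + (5 - 1*(-2)))) = 49883 - (10158 - 46/(-53 + (5 + 2))) = 49883 - (10158 - 46/(-53 + 7)) = 49883 - (10158 - 46/(-46)) = 49883 - (10158 - 46*(-1/46)) = 49883 - (10158 + 1) = 49883 - 1*10159 = 49883 - 10159 = 39724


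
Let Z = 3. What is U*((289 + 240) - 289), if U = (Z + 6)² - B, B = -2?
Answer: 19920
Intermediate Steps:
U = 83 (U = (3 + 6)² - 1*(-2) = 9² + 2 = 81 + 2 = 83)
U*((289 + 240) - 289) = 83*((289 + 240) - 289) = 83*(529 - 289) = 83*240 = 19920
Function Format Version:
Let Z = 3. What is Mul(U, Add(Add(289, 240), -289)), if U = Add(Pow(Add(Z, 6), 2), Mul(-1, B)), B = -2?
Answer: 19920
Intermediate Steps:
U = 83 (U = Add(Pow(Add(3, 6), 2), Mul(-1, -2)) = Add(Pow(9, 2), 2) = Add(81, 2) = 83)
Mul(U, Add(Add(289, 240), -289)) = Mul(83, Add(Add(289, 240), -289)) = Mul(83, Add(529, -289)) = Mul(83, 240) = 19920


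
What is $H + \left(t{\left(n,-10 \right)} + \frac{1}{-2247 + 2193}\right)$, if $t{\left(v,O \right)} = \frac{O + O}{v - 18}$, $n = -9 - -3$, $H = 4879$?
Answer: $\frac{131755}{27} \approx 4879.8$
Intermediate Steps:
$n = -6$ ($n = -9 + 3 = -6$)
$t{\left(v,O \right)} = \frac{2 O}{-18 + v}$
$H + \left(t{\left(n,-10 \right)} + \frac{1}{-2247 + 2193}\right) = 4879 + \left(2 \left(-10\right) \frac{1}{-18 - 6} + \frac{1}{-2247 + 2193}\right) = 4879 + \left(2 \left(-10\right) \frac{1}{-24} + \frac{1}{-54}\right) = 4879 - \left(\frac{1}{54} + 20 \left(- \frac{1}{24}\right)\right) = 4879 + \left(\frac{5}{6} - \frac{1}{54}\right) = 4879 + \frac{22}{27} = \frac{131755}{27}$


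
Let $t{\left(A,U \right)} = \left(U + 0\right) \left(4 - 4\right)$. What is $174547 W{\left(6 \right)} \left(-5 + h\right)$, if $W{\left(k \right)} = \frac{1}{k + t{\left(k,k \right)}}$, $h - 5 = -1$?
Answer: $- \frac{174547}{6} \approx -29091.0$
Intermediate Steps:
$t{\left(A,U \right)} = 0$ ($t{\left(A,U \right)} = U 0 = 0$)
$h = 4$ ($h = 5 - 1 = 4$)
$W{\left(k \right)} = \frac{1}{k}$ ($W{\left(k \right)} = \frac{1}{k + 0} = \frac{1}{k}$)
$174547 W{\left(6 \right)} \left(-5 + h\right) = 174547 \frac{-5 + 4}{6} = 174547 \cdot \frac{1}{6} \left(-1\right) = 174547 \left(- \frac{1}{6}\right) = - \frac{174547}{6}$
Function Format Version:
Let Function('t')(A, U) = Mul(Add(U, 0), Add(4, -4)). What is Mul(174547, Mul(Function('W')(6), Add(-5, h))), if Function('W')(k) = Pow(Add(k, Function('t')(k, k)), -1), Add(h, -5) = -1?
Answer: Rational(-174547, 6) ≈ -29091.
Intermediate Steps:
Function('t')(A, U) = 0 (Function('t')(A, U) = Mul(U, 0) = 0)
h = 4 (h = Add(5, -1) = 4)
Function('W')(k) = Pow(k, -1) (Function('W')(k) = Pow(Add(k, 0), -1) = Pow(k, -1))
Mul(174547, Mul(Function('W')(6), Add(-5, h))) = Mul(174547, Mul(Pow(6, -1), Add(-5, 4))) = Mul(174547, Mul(Rational(1, 6), -1)) = Mul(174547, Rational(-1, 6)) = Rational(-174547, 6)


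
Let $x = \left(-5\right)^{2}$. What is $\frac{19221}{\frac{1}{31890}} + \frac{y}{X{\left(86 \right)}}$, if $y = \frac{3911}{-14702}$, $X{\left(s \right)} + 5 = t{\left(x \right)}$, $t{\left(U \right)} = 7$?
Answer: $\frac{18023407912849}{29404} \approx 6.1296 \cdot 10^{8}$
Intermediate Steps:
$x = 25$
$X{\left(s \right)} = 2$ ($X{\left(s \right)} = -5 + 7 = 2$)
$y = - \frac{3911}{14702}$ ($y = 3911 \left(- \frac{1}{14702}\right) = - \frac{3911}{14702} \approx -0.26602$)
$\frac{19221}{\frac{1}{31890}} + \frac{y}{X{\left(86 \right)}} = \frac{19221}{\frac{1}{31890}} - \frac{3911}{14702 \cdot 2} = 19221 \frac{1}{\frac{1}{31890}} - \frac{3911}{29404} = 19221 \cdot 31890 - \frac{3911}{29404} = 612957690 - \frac{3911}{29404} = \frac{18023407912849}{29404}$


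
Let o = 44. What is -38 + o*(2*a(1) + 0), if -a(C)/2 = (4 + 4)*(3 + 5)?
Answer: -11302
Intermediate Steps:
a(C) = -128 (a(C) = -2*(4 + 4)*(3 + 5) = -16*8 = -2*64 = -128)
-38 + o*(2*a(1) + 0) = -38 + 44*(2*(-128) + 0) = -38 + 44*(-256 + 0) = -38 + 44*(-256) = -38 - 11264 = -11302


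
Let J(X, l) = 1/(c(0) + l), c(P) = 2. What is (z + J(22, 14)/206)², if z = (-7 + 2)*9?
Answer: 21998525761/10863616 ≈ 2025.0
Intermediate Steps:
z = -45 (z = -5*9 = -45)
J(X, l) = 1/(2 + l)
(z + J(22, 14)/206)² = (-45 + 1/((2 + 14)*206))² = (-45 + (1/206)/16)² = (-45 + (1/16)*(1/206))² = (-45 + 1/3296)² = (-148319/3296)² = 21998525761/10863616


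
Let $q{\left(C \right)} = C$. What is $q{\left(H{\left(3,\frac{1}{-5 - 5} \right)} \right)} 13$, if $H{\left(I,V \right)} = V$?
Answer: $- \frac{13}{10} \approx -1.3$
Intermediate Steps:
$q{\left(H{\left(3,\frac{1}{-5 - 5} \right)} \right)} 13 = \frac{1}{-5 - 5} \cdot 13 = \frac{1}{-10} \cdot 13 = \left(- \frac{1}{10}\right) 13 = - \frac{13}{10}$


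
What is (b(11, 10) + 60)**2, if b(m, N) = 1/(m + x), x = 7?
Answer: 1168561/324 ≈ 3606.7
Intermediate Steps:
b(m, N) = 1/(7 + m) (b(m, N) = 1/(m + 7) = 1/(7 + m))
(b(11, 10) + 60)**2 = (1/(7 + 11) + 60)**2 = (1/18 + 60)**2 = (1081/18)**2 = 1168561/324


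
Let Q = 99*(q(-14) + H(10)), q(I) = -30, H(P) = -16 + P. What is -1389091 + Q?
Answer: -1392655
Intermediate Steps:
Q = -3564 (Q = 99*(-30 + (-16 + 10)) = 99*(-30 - 6) = 99*(-36) = -3564)
-1389091 + Q = -1389091 - 3564 = -1392655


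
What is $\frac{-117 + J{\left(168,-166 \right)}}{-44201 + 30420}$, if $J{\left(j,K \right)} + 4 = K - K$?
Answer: $\frac{121}{13781} \approx 0.0087802$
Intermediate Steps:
$J{\left(j,K \right)} = -4$ ($J{\left(j,K \right)} = -4 + \left(K - K\right) = -4 + 0 = -4$)
$\frac{-117 + J{\left(168,-166 \right)}}{-44201 + 30420} = \frac{-117 - 4}{-44201 + 30420} = - \frac{121}{-13781} = \left(-121\right) \left(- \frac{1}{13781}\right) = \frac{121}{13781}$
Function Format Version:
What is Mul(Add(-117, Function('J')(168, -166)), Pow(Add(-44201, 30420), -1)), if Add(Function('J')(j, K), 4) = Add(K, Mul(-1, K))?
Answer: Rational(121, 13781) ≈ 0.0087802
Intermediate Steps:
Function('J')(j, K) = -4 (Function('J')(j, K) = Add(-4, Add(K, Mul(-1, K))) = Add(-4, 0) = -4)
Mul(Add(-117, Function('J')(168, -166)), Pow(Add(-44201, 30420), -1)) = Mul(Add(-117, -4), Pow(Add(-44201, 30420), -1)) = Mul(-121, Pow(-13781, -1)) = Mul(-121, Rational(-1, 13781)) = Rational(121, 13781)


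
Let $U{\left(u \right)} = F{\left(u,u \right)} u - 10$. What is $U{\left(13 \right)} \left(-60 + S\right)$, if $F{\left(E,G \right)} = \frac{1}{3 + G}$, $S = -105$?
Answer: $\frac{24255}{16} \approx 1515.9$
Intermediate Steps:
$U{\left(u \right)} = -10 + \frac{u}{3 + u}$ ($U{\left(u \right)} = \frac{u}{3 + u} - 10 = -10 + \frac{u}{3 + u}$)
$U{\left(13 \right)} \left(-60 + S\right) = \frac{3 \left(-10 - 39\right)}{3 + 13} \left(-60 - 105\right) = \frac{3 \left(-10 - 39\right)}{16} \left(-165\right) = 3 \cdot \frac{1}{16} \left(-49\right) \left(-165\right) = \left(- \frac{147}{16}\right) \left(-165\right) = \frac{24255}{16}$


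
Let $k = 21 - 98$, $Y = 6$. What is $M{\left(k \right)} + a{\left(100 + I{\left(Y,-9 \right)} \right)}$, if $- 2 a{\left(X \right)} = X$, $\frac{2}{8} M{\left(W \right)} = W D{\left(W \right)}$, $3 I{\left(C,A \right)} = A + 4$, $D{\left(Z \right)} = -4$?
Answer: $\frac{7097}{6} \approx 1182.8$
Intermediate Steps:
$k = -77$ ($k = 21 - 98 = -77$)
$I{\left(C,A \right)} = \frac{4}{3} + \frac{A}{3}$ ($I{\left(C,A \right)} = \frac{A + 4}{3} = \frac{4 + A}{3} = \frac{4}{3} + \frac{A}{3}$)
$M{\left(W \right)} = - 16 W$ ($M{\left(W \right)} = 4 W \left(-4\right) = 4 \left(- 4 W\right) = - 16 W$)
$a{\left(X \right)} = - \frac{X}{2}$
$M{\left(k \right)} + a{\left(100 + I{\left(Y,-9 \right)} \right)} = \left(-16\right) \left(-77\right) - \frac{100 + \left(\frac{4}{3} + \frac{1}{3} \left(-9\right)\right)}{2} = 1232 - \frac{100 + \left(\frac{4}{3} - 3\right)}{2} = 1232 - \frac{100 - \frac{5}{3}}{2} = 1232 - \frac{295}{6} = \frac{7097}{6}$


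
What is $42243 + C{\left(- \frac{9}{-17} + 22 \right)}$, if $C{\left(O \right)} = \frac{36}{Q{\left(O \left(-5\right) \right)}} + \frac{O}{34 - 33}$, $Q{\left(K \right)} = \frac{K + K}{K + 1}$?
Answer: $\frac{1376535098}{32555} \approx 42283.0$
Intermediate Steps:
$Q{\left(K \right)} = \frac{2 K}{1 + K}$
$C{\left(O \right)} = O - \frac{18 \left(1 - 5 O\right)}{5 O}$ ($C{\left(O \right)} = \frac{36}{2 O \left(-5\right) \frac{1}{1 + O \left(-5\right)}} + \frac{O}{34 - 33} = \frac{36}{2 \left(- 5 O\right) \frac{1}{1 - 5 O}} + \frac{O}{34 - 33} = \frac{36}{\left(-10\right) O \frac{1}{1 - 5 O}} + \frac{O}{1} = 36 \left(- \frac{1 - 5 O}{10 O}\right) + O 1 = - \frac{18 \left(1 - 5 O\right)}{5 O} + O = O - \frac{18 \left(1 - 5 O\right)}{5 O}$)
$42243 + C{\left(- \frac{9}{-17} + 22 \right)} = 42243 + \left(18 + \left(- \frac{9}{-17} + 22\right) - \frac{18}{5 \left(- \frac{9}{-17} + 22\right)}\right) = 42243 + \left(18 + \left(\left(-9\right) \left(- \frac{1}{17}\right) + 22\right) - \frac{18}{5 \left(\left(-9\right) \left(- \frac{1}{17}\right) + 22\right)}\right) = 42243 + \left(18 + \left(\frac{9}{17} + 22\right) - \frac{18}{5 \left(\frac{9}{17} + 22\right)}\right) = 42243 + \left(18 + \frac{383}{17} - \frac{18}{5 \cdot \frac{383}{17}}\right) = 42243 + \left(18 + \frac{383}{17} - \frac{306}{1915}\right) = 42243 + \frac{1314233}{32555} = \frac{1376535098}{32555}$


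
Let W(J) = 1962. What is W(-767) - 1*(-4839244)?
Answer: 4841206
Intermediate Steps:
W(-767) - 1*(-4839244) = 1962 - 1*(-4839244) = 1962 + 4839244 = 4841206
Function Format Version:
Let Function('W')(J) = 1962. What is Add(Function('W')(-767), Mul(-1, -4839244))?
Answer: 4841206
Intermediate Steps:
Add(Function('W')(-767), Mul(-1, -4839244)) = Add(1962, Mul(-1, -4839244)) = Add(1962, 4839244) = 4841206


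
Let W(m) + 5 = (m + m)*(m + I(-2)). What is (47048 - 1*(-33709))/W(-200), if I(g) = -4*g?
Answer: 80757/76795 ≈ 1.0516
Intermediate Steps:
W(m) = -5 + 2*m*(8 + m) (W(m) = -5 + (m + m)*(m - 4*(-2)) = -5 + (2*m)*(m + 8) = -5 + (2*m)*(8 + m) = -5 + 2*m*(8 + m))
(47048 - 1*(-33709))/W(-200) = (47048 - 1*(-33709))/(-5 + 2*(-200)² + 16*(-200)) = (47048 + 33709)/(-5 + 2*40000 - 3200) = 80757/(-5 + 80000 - 3200) = 80757/76795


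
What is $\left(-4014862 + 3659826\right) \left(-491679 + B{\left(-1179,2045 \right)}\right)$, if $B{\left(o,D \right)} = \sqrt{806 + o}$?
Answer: $174563745444 - 355036 i \sqrt{373} \approx 1.7456 \cdot 10^{11} - 6.8569 \cdot 10^{6} i$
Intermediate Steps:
$\left(-4014862 + 3659826\right) \left(-491679 + B{\left(-1179,2045 \right)}\right) = \left(-4014862 + 3659826\right) \left(-491679 + \sqrt{806 - 1179}\right) = - 355036 \left(-491679 + \sqrt{-373}\right) = - 355036 \left(-491679 + i \sqrt{373}\right) = 174563745444 - 355036 i \sqrt{373}$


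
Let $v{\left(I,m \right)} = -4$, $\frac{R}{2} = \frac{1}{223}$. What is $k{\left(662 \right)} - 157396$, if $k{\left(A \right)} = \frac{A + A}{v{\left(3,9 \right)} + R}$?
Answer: $- \frac{70188846}{445} \approx -1.5773 \cdot 10^{5}$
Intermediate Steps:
$R = \frac{2}{223} \approx 0.0089686$
$k{\left(A \right)} = - \frac{223 A}{445}$ ($k{\left(A \right)} = \frac{A + A}{-4 + \frac{2}{223}} = \frac{2 A}{- \frac{890}{223}} = 2 A \left(- \frac{223}{890}\right) = - \frac{223 A}{445}$)
$k{\left(662 \right)} - 157396 = \left(- \frac{223}{445}\right) 662 - 157396 = - \frac{147626}{445} - 157396 = - \frac{70188846}{445}$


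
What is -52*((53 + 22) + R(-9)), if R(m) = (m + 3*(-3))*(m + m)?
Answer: -20748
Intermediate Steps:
R(m) = 2*m*(-9 + m) (R(m) = (m - 9)*(2*m) = (-9 + m)*(2*m) = 2*m*(-9 + m))
-52*((53 + 22) + R(-9)) = -52*((53 + 22) + 2*(-9)*(-9 - 9)) = -52*(75 + 2*(-9)*(-18)) = -52*(75 + 324) = -52*399 = -20748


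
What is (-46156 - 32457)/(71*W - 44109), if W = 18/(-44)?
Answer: 1729486/971037 ≈ 1.7811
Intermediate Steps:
W = -9/22 (W = 18*(-1/44) = -9/22 ≈ -0.40909)
(-46156 - 32457)/(71*W - 44109) = (-46156 - 32457)/(71*(-9/22) - 44109) = -78613/(-639/22 - 44109) = -78613/(-971037/22) = -78613*(-22/971037) = 1729486/971037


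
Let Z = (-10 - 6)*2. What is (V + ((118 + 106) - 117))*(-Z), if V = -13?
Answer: 3008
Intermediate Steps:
Z = -32 (Z = -16*2 = -32)
(V + ((118 + 106) - 117))*(-Z) = (-13 + ((118 + 106) - 117))*(-1*(-32)) = (-13 + (224 - 117))*32 = (-13 + 107)*32 = 94*32 = 3008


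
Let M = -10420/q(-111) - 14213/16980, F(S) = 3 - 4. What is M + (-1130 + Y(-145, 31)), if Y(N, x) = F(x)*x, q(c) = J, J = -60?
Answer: -16779133/16980 ≈ -988.17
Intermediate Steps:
F(S) = -1
q(c) = -60
Y(N, x) = -x
M = 2934647/16980 (M = -10420/(-60) - 14213/16980 = -10420*(-1/60) - 14213*1/16980 = 521/3 - 14213/16980 = 2934647/16980 ≈ 172.83)
M + (-1130 + Y(-145, 31)) = 2934647/16980 + (-1130 - 1*31) = 2934647/16980 + (-1130 - 31) = 2934647/16980 - 1161 = -16779133/16980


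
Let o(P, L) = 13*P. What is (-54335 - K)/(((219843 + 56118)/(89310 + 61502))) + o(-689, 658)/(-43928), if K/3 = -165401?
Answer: 24599330453075/101869032 ≈ 2.4148e+5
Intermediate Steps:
K = -496203 (K = 3*(-165401) = -496203)
(-54335 - K)/(((219843 + 56118)/(89310 + 61502))) + o(-689, 658)/(-43928) = (-54335 - 1*(-496203))/(((219843 + 56118)/(89310 + 61502))) + (13*(-689))/(-43928) = (-54335 + 496203)/((275961/150812)) - 8957*(-1/43928) = 441868/((275961*(1/150812))) + 8957/43928 = 441868/(275961/150812) + 8957/43928 = 441868*(150812/275961) + 8957/43928 = 9519856688/39423 + 8957/43928 = 24599330453075/101869032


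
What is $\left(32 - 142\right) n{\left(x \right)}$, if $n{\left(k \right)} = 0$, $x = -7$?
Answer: $0$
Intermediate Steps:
$\left(32 - 142\right) n{\left(x \right)} = \left(32 - 142\right) 0 = \left(-110\right) 0 = 0$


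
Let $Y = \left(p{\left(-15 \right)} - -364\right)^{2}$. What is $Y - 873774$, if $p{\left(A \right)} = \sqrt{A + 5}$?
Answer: $-741288 + 728 i \sqrt{10} \approx -7.4129 \cdot 10^{5} + 2302.1 i$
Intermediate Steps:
$p{\left(A \right)} = \sqrt{5 + A}$
$Y = \left(364 + i \sqrt{10}\right)^{2}$ ($Y = \left(\sqrt{5 - 15} - -364\right)^{2} = \left(\sqrt{-10} + 364\right)^{2} = \left(i \sqrt{10} + 364\right)^{2} = \left(364 + i \sqrt{10}\right)^{2} \approx 1.3249 \cdot 10^{5} + 2302.0 i$)
$Y - 873774 = \left(364 + i \sqrt{10}\right)^{2} - 873774 = -873774 + \left(364 + i \sqrt{10}\right)^{2}$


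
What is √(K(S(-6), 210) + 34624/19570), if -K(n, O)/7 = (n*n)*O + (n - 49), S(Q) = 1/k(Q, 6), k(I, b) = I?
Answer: √262911775530/29355 ≈ 17.467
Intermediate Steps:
S(Q) = 1/Q
K(n, O) = 343 - 7*n - 7*O*n² (K(n, O) = -7*((n*n)*O + (n - 49)) = -7*(n²*O + (-49 + n)) = -7*(O*n² + (-49 + n)) = -7*(-49 + n + O*n²) = 343 - 7*n - 7*O*n²)
√(K(S(-6), 210) + 34624/19570) = √((343 - 7/(-6) - 7*210*(1/(-6))²) + 34624/19570) = √((343 - 7*(-⅙) - 7*210*(-⅙)²) + 34624*(1/19570)) = √((343 + 7/6 - 7*210*1/36) + 17312/9785) = √((343 + 7/6 - 245/6) + 17312/9785) = √(910/3 + 17312/9785) = √(8956286/29355) = √262911775530/29355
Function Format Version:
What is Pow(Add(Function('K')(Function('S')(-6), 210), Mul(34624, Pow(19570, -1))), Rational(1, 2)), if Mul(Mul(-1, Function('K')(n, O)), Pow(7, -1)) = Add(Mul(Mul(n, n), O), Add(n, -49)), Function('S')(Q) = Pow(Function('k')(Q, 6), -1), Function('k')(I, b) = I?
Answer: Mul(Rational(1, 29355), Pow(262911775530, Rational(1, 2))) ≈ 17.467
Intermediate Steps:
Function('S')(Q) = Pow(Q, -1)
Function('K')(n, O) = Add(343, Mul(-7, n), Mul(-7, O, Pow(n, 2))) (Function('K')(n, O) = Mul(-7, Add(Mul(Mul(n, n), O), Add(n, -49))) = Mul(-7, Add(Mul(Pow(n, 2), O), Add(-49, n))) = Mul(-7, Add(Mul(O, Pow(n, 2)), Add(-49, n))) = Mul(-7, Add(-49, n, Mul(O, Pow(n, 2)))) = Add(343, Mul(-7, n), Mul(-7, O, Pow(n, 2))))
Pow(Add(Function('K')(Function('S')(-6), 210), Mul(34624, Pow(19570, -1))), Rational(1, 2)) = Pow(Add(Add(343, Mul(-7, Pow(-6, -1)), Mul(-7, 210, Pow(Pow(-6, -1), 2))), Mul(34624, Pow(19570, -1))), Rational(1, 2)) = Pow(Add(Add(343, Mul(-7, Rational(-1, 6)), Mul(-7, 210, Pow(Rational(-1, 6), 2))), Mul(34624, Rational(1, 19570))), Rational(1, 2)) = Pow(Add(Add(343, Rational(7, 6), Mul(-7, 210, Rational(1, 36))), Rational(17312, 9785)), Rational(1, 2)) = Pow(Add(Add(343, Rational(7, 6), Rational(-245, 6)), Rational(17312, 9785)), Rational(1, 2)) = Pow(Add(Rational(910, 3), Rational(17312, 9785)), Rational(1, 2)) = Pow(Rational(8956286, 29355), Rational(1, 2)) = Mul(Rational(1, 29355), Pow(262911775530, Rational(1, 2)))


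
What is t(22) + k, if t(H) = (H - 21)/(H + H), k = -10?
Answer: -439/44 ≈ -9.9773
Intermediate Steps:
t(H) = (-21 + H)/(2*H) (t(H) = (-21 + H)/((2*H)) = (-21 + H)*(1/(2*H)) = (-21 + H)/(2*H))
t(22) + k = (½)*(-21 + 22)/22 - 10 = (½)*(1/22)*1 - 10 = 1/44 - 10 = -439/44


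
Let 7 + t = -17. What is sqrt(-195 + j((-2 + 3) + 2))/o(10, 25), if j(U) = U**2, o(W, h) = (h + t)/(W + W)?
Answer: 20*I*sqrt(186) ≈ 272.76*I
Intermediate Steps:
t = -24 (t = -7 - 17 = -24)
o(W, h) = (-24 + h)/(2*W) (o(W, h) = (h - 24)/(W + W) = (-24 + h)/((2*W)) = (-24 + h)*(1/(2*W)) = (-24 + h)/(2*W))
sqrt(-195 + j((-2 + 3) + 2))/o(10, 25) = sqrt(-195 + ((-2 + 3) + 2)**2)/(((1/2)*(-24 + 25)/10)) = sqrt(-195 + (1 + 2)**2)/(((1/2)*(1/10)*1)) = sqrt(-195 + 3**2)/(1/20) = sqrt(-195 + 9)*20 = sqrt(-186)*20 = (I*sqrt(186))*20 = 20*I*sqrt(186)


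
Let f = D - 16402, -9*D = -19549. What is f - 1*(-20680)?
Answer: 58051/9 ≈ 6450.1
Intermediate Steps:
D = 19549/9 (D = -⅑*(-19549) = 19549/9 ≈ 2172.1)
f = -128069/9 (f = 19549/9 - 16402 = -128069/9 ≈ -14230.)
f - 1*(-20680) = -128069/9 - 1*(-20680) = -128069/9 + 20680 = 58051/9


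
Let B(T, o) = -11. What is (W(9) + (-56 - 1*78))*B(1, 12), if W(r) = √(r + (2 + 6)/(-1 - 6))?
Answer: 1474 - 11*√385/7 ≈ 1443.2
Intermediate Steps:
W(r) = √(-8/7 + r) (W(r) = √(r + 8/(-7)) = √(r + 8*(-⅐)) = √(r - 8/7) = √(-8/7 + r))
(W(9) + (-56 - 1*78))*B(1, 12) = (√(-56 + 49*9)/7 + (-56 - 1*78))*(-11) = (√(-56 + 441)/7 + (-56 - 78))*(-11) = (√385/7 - 134)*(-11) = (-134 + √385/7)*(-11) = 1474 - 11*√385/7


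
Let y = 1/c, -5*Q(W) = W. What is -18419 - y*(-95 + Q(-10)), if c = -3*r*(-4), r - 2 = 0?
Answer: -147321/8 ≈ -18415.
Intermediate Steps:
r = 2 (r = 2 + 0 = 2)
Q(W) = -W/5
c = 24 (c = -3*2*(-4) = -6*(-4) = 24)
y = 1/24 ≈ 0.041667
-18419 - y*(-95 + Q(-10)) = -18419 - (-95 - ⅕*(-10))/24 = -18419 - (-95 + 2)/24 = -18419 - (-93)/24 = -18419 - 1*(-31/8) = -18419 + 31/8 = -147321/8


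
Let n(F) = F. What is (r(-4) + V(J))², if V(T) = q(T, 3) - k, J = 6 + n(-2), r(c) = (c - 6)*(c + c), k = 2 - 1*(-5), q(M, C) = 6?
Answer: 6241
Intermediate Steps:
k = 7 (k = 2 + 5 = 7)
r(c) = 2*c*(-6 + c) (r(c) = (-6 + c)*(2*c) = 2*c*(-6 + c))
J = 4 (J = 6 - 2 = 4)
V(T) = -1 (V(T) = 6 - 1*7 = 6 - 7 = -1)
(r(-4) + V(J))² = (2*(-4)*(-6 - 4) - 1)² = (2*(-4)*(-10) - 1)² = (80 - 1)² = 79² = 6241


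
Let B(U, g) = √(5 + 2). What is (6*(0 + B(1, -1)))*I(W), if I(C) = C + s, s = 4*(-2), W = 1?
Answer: -42*√7 ≈ -111.12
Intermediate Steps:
B(U, g) = √7
s = -8
I(C) = -8 + C (I(C) = C - 8 = -8 + C)
(6*(0 + B(1, -1)))*I(W) = (6*(0 + √7))*(-8 + 1) = (6*√7)*(-7) = -42*√7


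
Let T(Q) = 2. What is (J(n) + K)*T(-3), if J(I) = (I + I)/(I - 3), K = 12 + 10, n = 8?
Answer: 252/5 ≈ 50.400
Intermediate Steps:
K = 22
J(I) = 2*I/(-3 + I) (J(I) = (2*I)/(-3 + I) = 2*I/(-3 + I))
(J(n) + K)*T(-3) = (2*8/(-3 + 8) + 22)*2 = (2*8/5 + 22)*2 = (2*8*(⅕) + 22)*2 = (16/5 + 22)*2 = (126/5)*2 = 252/5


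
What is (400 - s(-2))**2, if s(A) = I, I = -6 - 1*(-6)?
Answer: 160000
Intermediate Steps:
I = 0 (I = -6 + 6 = 0)
s(A) = 0
(400 - s(-2))**2 = (400 - 1*0)**2 = (400 + 0)**2 = 400**2 = 160000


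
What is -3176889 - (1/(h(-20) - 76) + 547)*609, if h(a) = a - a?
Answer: -266760303/76 ≈ -3.5100e+6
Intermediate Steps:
h(a) = 0
-3176889 - (1/(h(-20) - 76) + 547)*609 = -3176889 - (1/(0 - 76) + 547)*609 = -3176889 - (1/(-76) + 547)*609 = -3176889 - (-1/76 + 547)*609 = -3176889 - 41571*609/76 = -3176889 - 1*25316739/76 = -3176889 - 25316739/76 = -266760303/76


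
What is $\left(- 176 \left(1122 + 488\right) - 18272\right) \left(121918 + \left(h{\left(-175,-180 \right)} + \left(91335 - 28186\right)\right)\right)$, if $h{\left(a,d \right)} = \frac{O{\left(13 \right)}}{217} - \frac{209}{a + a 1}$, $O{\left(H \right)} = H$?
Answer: $- \frac{302836126858464}{5425} \approx -5.5822 \cdot 10^{10}$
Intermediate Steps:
$h{\left(a,d \right)} = \frac{13}{217} - \frac{209}{2 a}$ ($h{\left(a,d \right)} = \frac{13}{217} - \frac{209}{a + a 1} = 13 \cdot \frac{1}{217} - \frac{209}{a + a} = \frac{13}{217} - \frac{209}{2 a}$)
$\left(- 176 \left(1122 + 488\right) - 18272\right) \left(121918 + \left(h{\left(-175,-180 \right)} + \left(91335 - 28186\right)\right)\right) = \left(- 176 \left(1122 + 488\right) - 18272\right) \left(121918 + \left(\frac{-45353 + 26 \left(-175\right)}{434 \left(-175\right)} + \left(91335 - 28186\right)\right)\right) = \left(\left(-176\right) 1610 - 18272\right) \left(121918 + \left(\frac{1}{434} \left(- \frac{1}{175}\right) \left(-45353 - 4550\right) + 63149\right)\right) = \left(-283360 - 18272\right) \left(121918 + \left(\frac{1}{434} \left(- \frac{1}{175}\right) \left(-49903\right) + 63149\right)\right) = - 301632 \left(121918 + \left(\frac{7129}{10850} + 63149\right)\right) = - 301632 \left(121918 + \frac{685173779}{10850}\right) = \left(-301632\right) \frac{2007984079}{10850} = - \frac{302836126858464}{5425}$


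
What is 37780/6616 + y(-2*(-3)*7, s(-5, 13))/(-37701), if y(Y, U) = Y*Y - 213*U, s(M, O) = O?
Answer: 119249405/20785818 ≈ 5.7371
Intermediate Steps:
y(Y, U) = Y² - 213*U
37780/6616 + y(-2*(-3)*7, s(-5, 13))/(-37701) = 37780/6616 + ((-2*(-3)*7)² - 213*13)/(-37701) = 37780*(1/6616) + ((6*7)² - 2769)*(-1/37701) = 9445/1654 + (42² - 2769)*(-1/37701) = 9445/1654 + (1764 - 2769)*(-1/37701) = 9445/1654 - 1005*(-1/37701) = 9445/1654 + 335/12567 = 119249405/20785818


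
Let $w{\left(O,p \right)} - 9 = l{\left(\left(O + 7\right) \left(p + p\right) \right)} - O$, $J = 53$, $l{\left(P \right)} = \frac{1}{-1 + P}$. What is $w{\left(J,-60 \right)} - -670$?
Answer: $\frac{4507825}{7201} \approx 626.0$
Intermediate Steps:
$w{\left(O,p \right)} = 9 + \frac{1}{-1 + 2 p \left(7 + O\right)} - O$ ($w{\left(O,p \right)} = 9 - \left(O - \frac{1}{-1 + \left(O + 7\right) \left(p + p\right)}\right) = 9 - \left(O - \frac{1}{-1 + \left(7 + O\right) 2 p}\right) = 9 - \left(O - \frac{1}{-1 + 2 p \left(7 + O\right)}\right) = 9 + \frac{1}{-1 + 2 p \left(7 + O\right)} - O$)
$w{\left(J,-60 \right)} - -670 = \left(9 + \frac{1}{-1 + 2 \left(-60\right) \left(7 + 53\right)} - 53\right) - -670 = \left(9 + \frac{1}{-1 + 2 \left(-60\right) 60} - 53\right) + 670 = \left(9 + \frac{1}{-1 - 7200} - 53\right) + 670 = \left(9 + \frac{1}{-7201} - 53\right) + 670 = \left(9 - \frac{1}{7201} - 53\right) + 670 = - \frac{316845}{7201} + 670 = \frac{4507825}{7201}$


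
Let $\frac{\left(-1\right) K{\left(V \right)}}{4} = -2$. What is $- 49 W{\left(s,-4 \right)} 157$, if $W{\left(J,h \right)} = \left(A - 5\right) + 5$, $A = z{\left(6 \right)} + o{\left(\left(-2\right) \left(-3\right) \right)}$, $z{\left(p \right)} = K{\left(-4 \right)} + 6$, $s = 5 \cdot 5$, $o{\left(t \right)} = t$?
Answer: $-153860$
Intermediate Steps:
$K{\left(V \right)} = 8$ ($K{\left(V \right)} = \left(-4\right) \left(-2\right) = 8$)
$s = 25$
$z{\left(p \right)} = 14$ ($z{\left(p \right)} = 8 + 6 = 14$)
$A = 20$ ($A = 14 - -6 = 14 + 6 = 20$)
$W{\left(J,h \right)} = 20$ ($W{\left(J,h \right)} = \left(20 - 5\right) + 5 = 15 + 5 = 20$)
$- 49 W{\left(s,-4 \right)} 157 = \left(-49\right) 20 \cdot 157 = \left(-980\right) 157 = -153860$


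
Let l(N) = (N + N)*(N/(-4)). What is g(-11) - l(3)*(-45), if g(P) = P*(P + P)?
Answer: 79/2 ≈ 39.500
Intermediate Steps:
l(N) = -N²/2 (l(N) = (2*N)*(N*(-¼)) = (2*N)*(-N/4) = -N²/2)
g(P) = 2*P² (g(P) = P*(2*P) = 2*P²)
g(-11) - l(3)*(-45) = 2*(-11)² - (-½*3²)*(-45) = 2*121 - (-½*9)*(-45) = 242 - (-9)*(-45)/2 = 242 - 1*405/2 = 242 - 405/2 = 79/2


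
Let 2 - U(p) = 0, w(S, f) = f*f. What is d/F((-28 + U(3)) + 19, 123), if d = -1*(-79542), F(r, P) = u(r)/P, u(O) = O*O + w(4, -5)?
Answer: 4891833/37 ≈ 1.3221e+5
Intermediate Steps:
w(S, f) = f²
U(p) = 2 (U(p) = 2 - 1*0 = 2 + 0 = 2)
u(O) = 25 + O² (u(O) = O*O + (-5)² = O² + 25 = 25 + O²)
F(r, P) = (25 + r²)/P
d = 79542
d/F((-28 + U(3)) + 19, 123) = 79542/(((25 + ((-28 + 2) + 19)²)/123)) = 79542/(((25 + (-26 + 19)²)/123)) = 79542/(((25 + (-7)²)/123)) = 79542/(((25 + 49)/123)) = 79542/(((1/123)*74)) = 79542/(74/123) = 79542*(123/74) = 4891833/37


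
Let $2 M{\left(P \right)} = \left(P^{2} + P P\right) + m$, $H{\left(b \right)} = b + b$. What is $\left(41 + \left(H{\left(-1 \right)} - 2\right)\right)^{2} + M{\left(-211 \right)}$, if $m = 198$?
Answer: $45989$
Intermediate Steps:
$H{\left(b \right)} = 2 b$
$M{\left(P \right)} = 99 + P^{2}$ ($M{\left(P \right)} = \frac{\left(P^{2} + P P\right) + 198}{2} = \frac{\left(P^{2} + P^{2}\right) + 198}{2} = \frac{2 P^{2} + 198}{2} = \frac{198 + 2 P^{2}}{2} = 99 + P^{2}$)
$\left(41 + \left(H{\left(-1 \right)} - 2\right)\right)^{2} + M{\left(-211 \right)} = \left(41 + \left(2 \left(-1\right) - 2\right)\right)^{2} + \left(99 + \left(-211\right)^{2}\right) = \left(41 - 4\right)^{2} + \left(99 + 44521\right) = \left(41 - 4\right)^{2} + 44620 = 37^{2} + 44620 = 1369 + 44620 = 45989$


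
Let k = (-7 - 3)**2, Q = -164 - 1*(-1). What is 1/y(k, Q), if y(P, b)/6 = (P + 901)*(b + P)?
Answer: -1/378378 ≈ -2.6429e-6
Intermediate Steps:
Q = -163 (Q = -164 + 1 = -163)
k = 100 (k = (-10)**2 = 100)
y(P, b) = 6*(901 + P)*(P + b) (y(P, b) = 6*((P + 901)*(b + P)) = 6*((901 + P)*(P + b)) = 6*(901 + P)*(P + b))
1/y(k, Q) = 1/(6*100**2 + 5406*100 + 5406*(-163) + 6*100*(-163)) = 1/(6*10000 + 540600 - 881178 - 97800) = 1/(60000 + 540600 - 881178 - 97800) = 1/(-378378) = -1/378378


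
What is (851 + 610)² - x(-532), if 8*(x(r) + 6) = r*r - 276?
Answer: 4198367/2 ≈ 2.0992e+6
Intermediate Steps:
x(r) = -81/2 + r²/8 (x(r) = -6 + (r*r - 276)/8 = -6 + (r² - 276)/8 = -6 + (-276 + r²)/8 = -6 + (-69/2 + r²/8) = -81/2 + r²/8)
(851 + 610)² - x(-532) = (851 + 610)² - (-81/2 + (⅛)*(-532)²) = 1461² - (-81/2 + (⅛)*283024) = 2134521 - (-81/2 + 35378) = 2134521 - 1*70675/2 = 2134521 - 70675/2 = 4198367/2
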